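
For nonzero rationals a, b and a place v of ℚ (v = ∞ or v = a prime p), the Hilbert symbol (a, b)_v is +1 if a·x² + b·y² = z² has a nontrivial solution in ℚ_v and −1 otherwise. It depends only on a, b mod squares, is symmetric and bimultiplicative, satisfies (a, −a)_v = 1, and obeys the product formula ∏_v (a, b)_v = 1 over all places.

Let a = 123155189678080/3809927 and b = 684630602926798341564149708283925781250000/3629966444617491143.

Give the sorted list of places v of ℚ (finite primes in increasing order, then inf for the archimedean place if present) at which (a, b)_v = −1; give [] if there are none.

[2, 5, 19, 43]

(a, b) ≡ (1597235, 93955) mod (ℚ^×)²; places V = {2, 3, 5, 7, 11, 17, 19, 23, 31, 37, 43, 47, ∞}.
(a,b)_19: α=1, u≡16; β=3, v≡1 (mod 19); (16|19)=+1, (1|19)=+1; sign (−1)^1·+1^3·+1^1 = -1.
(a,b)_11: α=-2, u≡2; β=-2, v≡4 (mod 11); (2|11)=-1, (4|11)=+1; sign (−1)^0·-1^-2·+1^-2 = +1.
(a,b)_3: α=0, u≡2; β=18, v≡1 (mod 3); (2|3)=-1, (1|3)=+1; sign (−1)^0·-1^18·+1^0 = +1.
(a,b)_31: α=0, u≡3; β=-2, v≡8 (mod 31); (3|31)=-1, (8|31)=+1; sign (−1)^0·-1^-2·+1^0 = +1.
(a,b)_37: α=-2, u≡19; β=-6, v≡33 (mod 37); (19|37)=-1, (33|37)=+1; sign (−1)^0·-1^-6·+1^-2 = +1.
(a,b)_5: α=1, u≡3; β=13, v≡4 (mod 5); (3|5)=-1, (4|5)=+1; sign (−1)^0·-1^13·+1^1 = -1.
(a,b)_43: α=1, u≡9; β=3, v≡21 (mod 43); (9|43)=+1, (21|43)=+1; sign (−1)^1·+1^3·+1^1 = -1.
(a,b)_23: α=-1, u≡18; β=-3, v≡22 (mod 23); (18|23)=+1, (22|23)=-1; sign (−1)^1·+1^-3·-1^-1 = +1.
(a,b)_17: α=1, u≡16; β=2, v≡8 (mod 17); (16|17)=+1, (8|17)=+1; sign (−1)^0·+1^2·+1^1 = +1.
(a,b)_7: α=2, u≡5; β=6, v≡4 (mod 7); (5|7)=-1, (4|7)=+1; sign (−1)^0·-1^6·+1^2 = +1.
(a,b)_47: α=2, u≡18; β=4, v≡14 (mod 47); (18|47)=+1, (14|47)=+1; sign (−1)^0·+1^4·+1^2 = +1.
(a,b)_2: α=14, β=4; u≡3, v≡3 (mod 8); ε(u)ε(v)=1·1, αω(v)=14·1, βω(u)=4·1; sum ≡ 1  ⇒  -1.
(a,b)_∞: sgn(1597235)=+, sgn(93955)=+, so +1.
Ram(1597235, 93955) = {2, 5, 19, 43}; no ℚ_2-point on the conic.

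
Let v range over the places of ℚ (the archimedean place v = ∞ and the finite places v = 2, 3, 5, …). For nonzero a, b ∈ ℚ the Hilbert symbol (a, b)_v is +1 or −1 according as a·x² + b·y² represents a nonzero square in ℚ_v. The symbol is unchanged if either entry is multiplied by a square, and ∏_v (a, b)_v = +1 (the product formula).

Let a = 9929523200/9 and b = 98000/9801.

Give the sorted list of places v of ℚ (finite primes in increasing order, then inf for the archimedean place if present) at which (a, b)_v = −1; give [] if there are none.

Mod squares: a ≡ 24242, b ≡ 5. Check v ∈ {∞, 2, 3, 5, 7, 11, 17, 23, 31}.
v=7: a=7^0·(≡1), b=7^2·(≡5) mod 7; (1|7)=+1, (5|7)=-1; (−1)^{0·2·3}·(+1)^2·(-1)^0 = +1.
v=23: a=23^1·(≡21), b=23^0·(≡22) mod 23; (21|23)=-1, (22|23)=-1; (−1)^{1·0·11}·(-1)^0·(-1)^1 = -1.
v=17: a=17^1·(≡9), b=17^0·(≡7) mod 17; (9|17)=+1, (7|17)=-1; (−1)^{1·0·8}·(+1)^0·(-1)^1 = -1.
v=31: a=31^1·(≡8), b=31^0·(≡8) mod 31; (8|31)=+1, (8|31)=+1; (−1)^{1·0·15}·(+1)^0·(+1)^1 = +1.
v=5: a=5^2·(≡2), b=5^3·(≡4) mod 5; (2|5)=-1, (4|5)=+1; (−1)^{2·3·2}·(-1)^3·(+1)^2 = -1.
v=2: v_2(a)=15, v_2(b)=4; units ≡ 1, 5 (mod 8); ε·ε+αω+βω = 0·0+15·1+4·0 ≡ 1  ⇒  (a,b)_2 = -1.
v=3: a=3^-2·(≡2), b=3^-4·(≡2) mod 3; (2|3)=-1, (2|3)=-1; (−1)^{-2·-4·1}·(-1)^-4·(-1)^-2 = +1.
v=11: a=11^0·(≡4), b=11^-2·(≡3) mod 11; (4|11)=+1, (3|11)=+1; (−1)^{0·-2·5}·(+1)^-2·(+1)^0 = +1.
v=∞: 24242 > 0 and 5 > 0  ⇒  (a,b)_∞ = +1.
|Ram(24242, 5)| = 4, even; anisotropic at {2, 5, 17, 23}.

[2, 5, 17, 23]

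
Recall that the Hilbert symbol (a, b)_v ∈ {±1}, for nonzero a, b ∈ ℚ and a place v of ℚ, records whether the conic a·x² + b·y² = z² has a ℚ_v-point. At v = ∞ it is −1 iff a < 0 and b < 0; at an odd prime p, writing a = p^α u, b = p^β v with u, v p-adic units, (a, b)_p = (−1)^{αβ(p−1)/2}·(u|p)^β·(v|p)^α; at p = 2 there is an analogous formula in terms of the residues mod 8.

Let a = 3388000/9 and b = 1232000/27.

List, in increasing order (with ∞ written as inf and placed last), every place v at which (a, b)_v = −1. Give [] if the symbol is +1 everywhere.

(a, b) ≡ (70, 2310) mod (ℚ^×)²; places V = {2, 3, 5, 7, 11, ∞}.
(a,b)_∞: sgn(70)=+, sgn(2310)=+, so +1.
(a,b)_2: α=5, β=7; u≡3, v≡3 (mod 8); ε(u)ε(v)=1·1, αω(v)=5·1, βω(u)=7·1; sum ≡ 1  ⇒  -1.
(a,b)_5: α=3, u≡1; β=3, v≡3 (mod 5); (1|5)=+1, (3|5)=-1; sign (−1)^0·+1^3·-1^3 = -1.
(a,b)_3: α=-2, u≡1; β=-3, v≡2 (mod 3); (1|3)=+1, (2|3)=-1; sign (−1)^0·+1^-3·-1^-2 = +1.
(a,b)_7: α=1, u≡3; β=1, v≡1 (mod 7); (3|7)=-1, (1|7)=+1; sign (−1)^1·-1^1·+1^1 = +1.
(a,b)_11: α=2, u≡3; β=1, v≡4 (mod 11); (3|11)=+1, (4|11)=+1; sign (−1)^0·+1^1·+1^2 = +1.
Ram(70, 2310) = {2, 5}; no ℚ_2-point on the conic.

[2, 5]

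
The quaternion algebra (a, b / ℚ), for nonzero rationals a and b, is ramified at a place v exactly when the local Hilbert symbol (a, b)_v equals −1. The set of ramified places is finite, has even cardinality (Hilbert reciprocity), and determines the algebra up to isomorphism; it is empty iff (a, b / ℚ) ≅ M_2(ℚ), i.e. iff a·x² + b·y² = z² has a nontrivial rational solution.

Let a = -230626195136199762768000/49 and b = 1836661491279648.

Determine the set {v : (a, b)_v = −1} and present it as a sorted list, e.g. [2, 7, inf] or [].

Mod squares: a ≡ -202130, b ≡ 258. Check v ∈ {∞, 2, 3, 5, 7, 11, 17, 29, 41, 43}.
v=3: a=3^8·(≡1), b=3^3·(≡2) mod 3; (1|3)=+1, (2|3)=-1; (−1)^{8·3·1}·(+1)^3·(-1)^8 = +1.
v=41: a=41^3·(≡20), b=41^2·(≡29) mod 41; (20|41)=+1, (29|41)=-1; (−1)^{3·2·20}·(+1)^2·(-1)^3 = -1.
v=∞: -202130 < 0 and 258 > 0  ⇒  (a,b)_∞ = +1.
v=5: a=5^3·(≡4), b=5^0·(≡3) mod 5; (4|5)=+1, (3|5)=-1; (−1)^{3·0·2}·(+1)^0·(-1)^3 = -1.
v=7: a=7^-2·(≡1), b=7^0·(≡5) mod 7; (1|7)=+1, (5|7)=-1; (−1)^{-2·0·3}·(+1)^0·(-1)^-2 = +1.
v=29: a=29^1·(≡18), b=29^2·(≡15) mod 29; (18|29)=-1, (15|29)=-1; (−1)^{1·2·14}·(-1)^2·(-1)^1 = -1.
v=11: a=11^2·(≡7), b=11^2·(≡4) mod 11; (7|11)=-1, (4|11)=+1; (−1)^{2·2·5}·(-1)^2·(+1)^2 = +1.
v=17: a=17^3·(≡7), b=17^2·(≡14) mod 17; (7|17)=-1, (14|17)=-1; (−1)^{3·2·8}·(-1)^2·(-1)^3 = -1.
v=2: v_2(a)=7, v_2(b)=5; units ≡ 7, 1 (mod 8); ε·ε+αω+βω = 1·0+7·0+5·0 ≡ 0  ⇒  (a,b)_2 = +1.
v=43: a=43^2·(≡21), b=43^1·(≡13) mod 43; (21|43)=+1, (13|43)=+1; (−1)^{2·1·21}·(+1)^1·(+1)^2 = +1.
|Ram(-202130, 258)| = 4, even; anisotropic at {5, 17, 29, 41}.

[5, 17, 29, 41]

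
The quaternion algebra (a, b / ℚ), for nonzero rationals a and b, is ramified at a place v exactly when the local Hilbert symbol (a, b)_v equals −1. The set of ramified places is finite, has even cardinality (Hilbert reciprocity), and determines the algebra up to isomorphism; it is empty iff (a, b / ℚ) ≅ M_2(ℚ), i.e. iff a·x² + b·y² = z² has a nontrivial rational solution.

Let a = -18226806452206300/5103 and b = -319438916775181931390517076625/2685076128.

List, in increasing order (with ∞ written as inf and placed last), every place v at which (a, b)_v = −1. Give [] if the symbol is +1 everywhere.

[2, 7, 29, inf]

(a, b) ≡ (-1729, -3770) mod (ℚ^×)²; places V = {2, 3, 5, 7, 13, 17, 19, 23, 29, ∞}.
(a,b)_17: α=2, u≡5; β=4, v≡1 (mod 17); (5|17)=-1, (1|17)=+1; sign (−1)^0·-1^4·+1^2 = +1.
(a,b)_29: α=0, u≡18; β=-1, v≡11 (mod 29); (18|29)=-1, (11|29)=-1; sign (−1)^0·-1^-1·-1^0 = -1.
(a,b)_3: α=-6, u≡2; β=-10, v≡1 (mod 3); (2|3)=-1, (1|3)=+1; sign (−1)^0·-1^-10·+1^-6 = +1.
(a,b)_13: α=7, u≡9; β=13, v≡9 (mod 13); (9|13)=+1, (9|13)=+1; sign (−1)^0·+1^13·+1^7 = +1.
(a,b)_5: α=2, u≡1; β=3, v≡4 (mod 5); (1|5)=+1, (4|5)=+1; sign (−1)^0·+1^3·+1^2 = +1.
(a,b)_2: α=2, β=-5; u≡7, v≡3 (mod 8); ε(u)ε(v)=1·1, αω(v)=2·1, βω(u)=-5·0; sum ≡ 1  ⇒  -1.
(a,b)_19: α=1, u≡1; β=2, v≡7 (mod 19); (1|19)=+1, (7|19)=+1; sign (−1)^0·+1^2·+1^1 = +1.
(a,b)_∞: sgn(-1729)=−, sgn(-3770)=−, so -1.
(a,b)_7: α=-1, u≡3; β=-2, v≡5 (mod 7); (3|7)=-1, (5|7)=-1; sign (−1)^0·-1^-2·-1^-1 = -1.
(a,b)_23: α=2, u≡17; β=4, v≡8 (mod 23); (17|23)=-1, (8|23)=+1; sign (−1)^0·-1^4·+1^2 = +1.
|Ram(-1729, -3770)| = 4, even; anisotropic at {2, 7, 29, ∞}.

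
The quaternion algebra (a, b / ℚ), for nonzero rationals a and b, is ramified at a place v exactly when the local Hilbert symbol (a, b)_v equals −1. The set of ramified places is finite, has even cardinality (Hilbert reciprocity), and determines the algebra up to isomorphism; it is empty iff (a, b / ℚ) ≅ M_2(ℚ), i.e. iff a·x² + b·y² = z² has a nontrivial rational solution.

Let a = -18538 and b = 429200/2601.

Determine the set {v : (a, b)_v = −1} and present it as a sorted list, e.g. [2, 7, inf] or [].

[13, 23]

Mod squares: a ≡ -18538, b ≡ 1073. Check v ∈ {∞, 2, 3, 5, 13, 17, 23, 29, 31, 37}.
v=13: a=13^1·(≡4), b=13^0·(≡5) mod 13; (4|13)=+1, (5|13)=-1; (−1)^{1·0·6}·(+1)^0·(-1)^1 = -1.
v=31: a=31^1·(≡22), b=31^0·(≡19) mod 31; (22|31)=-1, (19|31)=+1; (−1)^{1·0·15}·(-1)^0·(+1)^1 = +1.
v=17: a=17^0·(≡9), b=17^-2·(≡2) mod 17; (9|17)=+1, (2|17)=+1; (−1)^{0·-2·8}·(+1)^-2·(+1)^0 = +1.
v=5: a=5^0·(≡2), b=5^2·(≡3) mod 5; (2|5)=-1, (3|5)=-1; (−1)^{0·2·2}·(-1)^2·(-1)^0 = +1.
v=23: a=23^1·(≡22), b=23^0·(≡10) mod 23; (22|23)=-1, (10|23)=-1; (−1)^{1·0·11}·(-1)^0·(-1)^1 = -1.
v=∞: -18538 < 0 and 1073 > 0  ⇒  (a,b)_∞ = +1.
v=3: a=3^0·(≡2), b=3^-2·(≡2) mod 3; (2|3)=-1, (2|3)=-1; (−1)^{0·-2·1}·(-1)^-2·(-1)^0 = +1.
v=37: a=37^0·(≡36), b=37^1·(≡32) mod 37; (36|37)=+1, (32|37)=-1; (−1)^{0·1·18}·(+1)^1·(-1)^0 = +1.
v=29: a=29^0·(≡22), b=29^1·(≡15) mod 29; (22|29)=+1, (15|29)=-1; (−1)^{0·1·14}·(+1)^1·(-1)^0 = +1.
v=2: v_2(a)=1, v_2(b)=4; units ≡ 3, 1 (mod 8); ε·ε+αω+βω = 1·0+1·0+4·1 ≡ 0  ⇒  (a,b)_2 = +1.
(-18538, 1073 / ℚ) ramifies at {13, 23}: a division algebra.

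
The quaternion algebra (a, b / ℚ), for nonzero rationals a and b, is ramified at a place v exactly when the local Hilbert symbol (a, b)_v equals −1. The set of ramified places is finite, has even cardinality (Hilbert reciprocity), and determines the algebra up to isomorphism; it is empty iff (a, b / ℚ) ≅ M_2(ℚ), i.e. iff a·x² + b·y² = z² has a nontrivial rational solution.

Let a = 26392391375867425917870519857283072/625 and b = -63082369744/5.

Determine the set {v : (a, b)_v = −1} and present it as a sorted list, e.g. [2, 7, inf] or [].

(a, b) ≡ (1702, -128945) mod (ℚ^×)²; places V = {2, 3, 5, 17, 23, 37, 41, ∞}.
(a,b)_17: α=10, u≡16; β=3, v≡5 (mod 17); (16|17)=+1, (5|17)=-1; sign (−1)^0·+1^3·-1^10 = +1.
(a,b)_37: α=3, u≡26; β=1, v≡9 (mod 37); (26|37)=+1, (9|37)=+1; sign (−1)^0·+1^1·+1^3 = +1.
(a,b)_5: α=-4, u≡2; β=-1, v≡1 (mod 5); (2|5)=-1, (1|5)=+1; sign (−1)^0·-1^-1·+1^-4 = -1.
(a,b)_∞: sgn(1702)=+, sgn(-128945)=−, so +1.
(a,b)_41: α=2, u≡8; β=1, v≡14 (mod 41); (8|41)=+1, (14|41)=-1; sign (−1)^0·+1^1·-1^2 = +1.
(a,b)_2: α=15, β=4; u≡3, v≡7 (mod 8); ε(u)ε(v)=1·1, αω(v)=15·0, βω(u)=4·1; sum ≡ 1  ⇒  -1.
(a,b)_3: α=6, u≡1; β=0, v≡1 (mod 3); (1|3)=+1, (1|3)=+1; sign (−1)^0·+1^0·+1^6 = +1.
(a,b)_23: α=5, u≡19; β=2, v≡8 (mod 23); (19|23)=-1, (8|23)=+1; sign (−1)^0·-1^2·+1^5 = +1.
Ram(1702, -128945) = {2, 5}; no ℚ_2-point on the conic.

[2, 5]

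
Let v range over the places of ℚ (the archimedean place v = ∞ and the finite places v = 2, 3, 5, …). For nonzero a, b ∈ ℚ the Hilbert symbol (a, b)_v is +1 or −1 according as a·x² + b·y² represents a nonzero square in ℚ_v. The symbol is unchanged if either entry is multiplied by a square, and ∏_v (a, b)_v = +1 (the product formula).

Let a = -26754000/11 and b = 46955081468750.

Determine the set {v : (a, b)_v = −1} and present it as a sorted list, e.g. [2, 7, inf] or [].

(a, b) ≡ (-15015, 14) mod (ℚ^×)²; places V = {2, 3, 5, 7, 11, 13, 23, ∞}.
(a,b)_13: α=1, u≡11; β=2, v≡10 (mod 13); (11|13)=-1, (10|13)=+1; sign (−1)^0·-1^2·+1^1 = +1.
(a,b)_7: α=3, u≡2; β=5, v≡1 (mod 7); (2|7)=+1, (1|7)=+1; sign (−1)^1·+1^5·+1^3 = -1.
(a,b)_∞: sgn(-15015)=−, sgn(14)=+, so +1.
(a,b)_5: α=3, u≡3; β=6, v≡4 (mod 5); (3|5)=-1, (4|5)=+1; sign (−1)^0·-1^6·+1^3 = +1.
(a,b)_23: α=0, u≡18; β=2, v≡14 (mod 23); (18|23)=+1, (14|23)=-1; sign (−1)^0·+1^2·-1^0 = +1.
(a,b)_3: α=1, u≡2; β=0, v≡2 (mod 3); (2|3)=-1, (2|3)=-1; sign (−1)^0·-1^0·-1^1 = -1.
(a,b)_11: α=-1, u≡2; β=0, v≡4 (mod 11); (2|11)=-1, (4|11)=+1; sign (−1)^0·-1^0·+1^-1 = +1.
(a,b)_2: α=4, β=1; u≡1, v≡7 (mod 8); ε(u)ε(v)=0·1, αω(v)=4·0, βω(u)=1·0; sum ≡ 0  ⇒  +1.
|Ram(-15015, 14)| = 2, even; anisotropic at {3, 7}.

[3, 7]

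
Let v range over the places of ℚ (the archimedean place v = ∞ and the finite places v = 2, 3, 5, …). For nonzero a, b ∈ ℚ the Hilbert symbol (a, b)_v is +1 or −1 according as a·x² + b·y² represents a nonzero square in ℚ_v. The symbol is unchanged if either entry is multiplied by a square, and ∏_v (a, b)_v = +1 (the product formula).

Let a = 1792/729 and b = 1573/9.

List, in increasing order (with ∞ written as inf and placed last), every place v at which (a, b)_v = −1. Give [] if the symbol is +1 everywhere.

[7, 13]

Mod squares: a ≡ 7, b ≡ 13. Check v ∈ {∞, 2, 3, 7, 11, 13}.
v=2: v_2(a)=8, v_2(b)=0; units ≡ 7, 5 (mod 8); ε·ε+αω+βω = 1·0+8·1+0·0 ≡ 0  ⇒  (a,b)_2 = +1.
v=7: a=7^1·(≡4), b=7^0·(≡6) mod 7; (4|7)=+1, (6|7)=-1; (−1)^{1·0·3}·(+1)^0·(-1)^1 = -1.
v=11: a=11^0·(≡7), b=11^2·(≡10) mod 11; (7|11)=-1, (10|11)=-1; (−1)^{0·2·5}·(-1)^2·(-1)^0 = +1.
v=3: a=3^-6·(≡1), b=3^-2·(≡1) mod 3; (1|3)=+1, (1|3)=+1; (−1)^{-6·-2·1}·(+1)^-2·(+1)^-6 = +1.
v=13: a=13^0·(≡11), b=13^1·(≡12) mod 13; (11|13)=-1, (12|13)=+1; (−1)^{0·1·6}·(-1)^1·(+1)^0 = -1.
v=∞: 7 > 0 and 13 > 0  ⇒  (a,b)_∞ = +1.
Ram(7, 13) = {7, 13}; no ℚ_7-point on the conic.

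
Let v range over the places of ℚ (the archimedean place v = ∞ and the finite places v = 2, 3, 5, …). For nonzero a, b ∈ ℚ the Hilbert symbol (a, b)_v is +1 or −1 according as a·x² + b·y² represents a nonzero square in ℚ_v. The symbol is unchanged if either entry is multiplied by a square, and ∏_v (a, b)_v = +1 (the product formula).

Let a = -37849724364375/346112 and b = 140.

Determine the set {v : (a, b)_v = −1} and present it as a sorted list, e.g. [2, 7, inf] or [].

Mod squares: a ≡ -7854, b ≡ 35. Check v ∈ {∞, 2, 3, 5, 7, 11, 13, 17}.
v=∞: -7854 < 0 and 35 > 0  ⇒  (a,b)_∞ = +1.
v=7: a=7^3·(≡3), b=7^1·(≡6) mod 7; (3|7)=-1, (6|7)=-1; (−1)^{3·1·3}·(-1)^1·(-1)^3 = -1.
v=5: a=5^4·(≡1), b=5^1·(≡3) mod 5; (1|5)=+1, (3|5)=-1; (−1)^{4·1·2}·(+1)^1·(-1)^4 = +1.
v=13: a=13^-2·(≡11), b=13^0·(≡10) mod 13; (11|13)=-1, (10|13)=+1; (−1)^{-2·0·6}·(-1)^0·(+1)^-2 = +1.
v=17: a=17^3·(≡10), b=17^0·(≡4) mod 17; (10|17)=-1, (4|17)=+1; (−1)^{3·0·8}·(-1)^0·(+1)^3 = +1.
v=3: a=3^3·(≡1), b=3^0·(≡2) mod 3; (1|3)=+1, (2|3)=-1; (−1)^{3·0·1}·(+1)^0·(-1)^3 = -1.
v=2: v_2(a)=-11, v_2(b)=2; units ≡ 1, 3 (mod 8); ε·ε+αω+βω = 0·1+-11·1+2·0 ≡ 1  ⇒  (a,b)_2 = -1.
v=11: a=11^3·(≡1), b=11^0·(≡8) mod 11; (1|11)=+1, (8|11)=-1; (−1)^{3·0·5}·(+1)^0·(-1)^3 = -1.
|Ram(-7854, 35)| = 4, even; anisotropic at {2, 3, 7, 11}.

[2, 3, 7, 11]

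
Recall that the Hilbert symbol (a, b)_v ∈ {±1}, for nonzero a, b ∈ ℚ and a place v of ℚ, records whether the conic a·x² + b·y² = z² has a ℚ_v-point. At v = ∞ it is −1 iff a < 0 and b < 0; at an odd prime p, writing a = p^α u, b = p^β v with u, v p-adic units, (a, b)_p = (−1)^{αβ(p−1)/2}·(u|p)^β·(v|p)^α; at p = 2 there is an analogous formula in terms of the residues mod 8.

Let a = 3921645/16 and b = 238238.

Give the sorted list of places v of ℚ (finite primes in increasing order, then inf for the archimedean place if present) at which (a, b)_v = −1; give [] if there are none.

(a, b) ≡ (23205, 4862) mod (ℚ^×)²; places V = {2, 3, 5, 7, 11, 13, 17, ∞}.
(a,b)_13: α=3, u≡10; β=1, v≡9 (mod 13); (10|13)=+1, (9|13)=+1; sign (−1)^0·+1^1·+1^3 = +1.
(a,b)_∞: sgn(23205)=+, sgn(4862)=+, so +1.
(a,b)_2: α=-4, β=1; u≡5, v≡7 (mod 8); ε(u)ε(v)=0·1, αω(v)=-4·0, βω(u)=1·1; sum ≡ 1  ⇒  -1.
(a,b)_7: α=1, u≡2; β=2, v≡4 (mod 7); (2|7)=+1, (4|7)=+1; sign (−1)^0·+1^2·+1^1 = +1.
(a,b)_17: α=1, u≡5; β=1, v≡6 (mod 17); (5|17)=-1, (6|17)=-1; sign (−1)^0·-1^1·-1^1 = +1.
(a,b)_5: α=1, u≡4; β=0, v≡3 (mod 5); (4|5)=+1, (3|5)=-1; sign (−1)^0·+1^0·-1^1 = -1.
(a,b)_3: α=1, u≡1; β=0, v≡2 (mod 3); (1|3)=+1, (2|3)=-1; sign (−1)^0·+1^0·-1^1 = -1.
(a,b)_11: α=0, u≡7; β=1, v≡10 (mod 11); (7|11)=-1, (10|11)=-1; sign (−1)^0·-1^1·-1^0 = -1.
(23205, 4862 / ℚ) ramifies at {2, 3, 5, 11}: a division algebra.

[2, 3, 5, 11]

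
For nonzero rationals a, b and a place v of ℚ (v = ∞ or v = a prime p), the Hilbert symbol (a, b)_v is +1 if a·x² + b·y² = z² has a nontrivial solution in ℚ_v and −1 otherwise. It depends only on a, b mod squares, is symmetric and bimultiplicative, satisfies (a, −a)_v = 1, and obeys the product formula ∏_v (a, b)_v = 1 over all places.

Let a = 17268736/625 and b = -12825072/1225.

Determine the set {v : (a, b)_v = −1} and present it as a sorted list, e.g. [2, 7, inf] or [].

[]

(a, b) ≡ (1054, -527) mod (ℚ^×)²; places V = {2, 3, 5, 7, 13, 17, 31, ∞}.
(a,b)_∞: sgn(1054)=+, sgn(-527)=−, so +1.
(a,b)_13: α=0, u≡4; β=2, v≡2 (mod 13); (4|13)=+1, (2|13)=-1; sign (−1)^0·+1^2·-1^0 = +1.
(a,b)_3: α=0, u≡1; β=2, v≡1 (mod 3); (1|3)=+1, (1|3)=+1; sign (−1)^0·+1^2·+1^0 = +1.
(a,b)_31: α=1, u≡22; β=1, v≡28 (mod 31); (22|31)=-1, (28|31)=+1; sign (−1)^1·-1^1·+1^1 = +1.
(a,b)_5: α=-4, u≡1; β=-2, v≡2 (mod 5); (1|5)=+1, (2|5)=-1; sign (−1)^0·+1^-2·-1^-4 = +1.
(a,b)_17: α=1, u≡11; β=1, v≡10 (mod 17); (11|17)=-1, (10|17)=-1; sign (−1)^0·-1^1·-1^1 = +1.
(a,b)_2: α=15, β=4; u≡7, v≡1 (mod 8); ε(u)ε(v)=1·0, αω(v)=15·0, βω(u)=4·0; sum ≡ 0  ⇒  +1.
(a,b)_7: α=0, u≡1; β=-2, v≡5 (mod 7); (1|7)=+1, (5|7)=-1; sign (−1)^0·+1^-2·-1^0 = +1.
Every local symbol is +1, so the conic 1054·x² + -527·y² = z² has ℚ_v-points for all v and hence a ℚ-point; (a, b / ℚ) ≅ M_2(ℚ).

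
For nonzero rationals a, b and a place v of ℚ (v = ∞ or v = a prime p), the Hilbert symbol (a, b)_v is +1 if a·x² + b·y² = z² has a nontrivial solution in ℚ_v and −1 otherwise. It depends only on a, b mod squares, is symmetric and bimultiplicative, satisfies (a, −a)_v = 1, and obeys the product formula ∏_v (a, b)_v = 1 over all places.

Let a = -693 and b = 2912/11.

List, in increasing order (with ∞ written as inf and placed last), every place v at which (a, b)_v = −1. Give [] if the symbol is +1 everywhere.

Mod squares: a ≡ -77, b ≡ 2002. Check v ∈ {∞, 2, 3, 7, 11, 13}.
v=3: a=3^2·(≡1), b=3^0·(≡1) mod 3; (1|3)=+1, (1|3)=+1; (−1)^{2·0·1}·(+1)^0·(+1)^2 = +1.
v=11: a=11^1·(≡3), b=11^-1·(≡8) mod 11; (3|11)=+1, (8|11)=-1; (−1)^{1·-1·5}·(+1)^-1·(-1)^1 = +1.
v=7: a=7^1·(≡6), b=7^1·(≡6) mod 7; (6|7)=-1, (6|7)=-1; (−1)^{1·1·3}·(-1)^1·(-1)^1 = -1.
v=13: a=13^0·(≡9), b=13^1·(≡5) mod 13; (9|13)=+1, (5|13)=-1; (−1)^{0·1·6}·(+1)^1·(-1)^0 = +1.
v=∞: -77 < 0 and 2002 > 0  ⇒  (a,b)_∞ = +1.
v=2: v_2(a)=0, v_2(b)=5; units ≡ 3, 1 (mod 8); ε·ε+αω+βω = 1·0+0·0+5·1 ≡ 1  ⇒  (a,b)_2 = -1.
|Ram(-77, 2002)| = 2, even; anisotropic at {2, 7}.

[2, 7]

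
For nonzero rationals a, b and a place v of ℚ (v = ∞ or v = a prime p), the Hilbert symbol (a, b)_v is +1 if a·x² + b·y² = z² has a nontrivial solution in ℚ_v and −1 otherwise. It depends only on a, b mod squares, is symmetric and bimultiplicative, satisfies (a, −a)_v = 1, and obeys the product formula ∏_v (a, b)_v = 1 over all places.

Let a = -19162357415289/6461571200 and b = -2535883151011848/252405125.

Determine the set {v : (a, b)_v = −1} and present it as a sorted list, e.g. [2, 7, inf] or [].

[5, inf]

Mod squares: a ≡ -2, b ≡ -5610. Check v ∈ {∞, 2, 3, 5, 7, 11, 17, 29}.
v=∞: -2 < 0 and -5610 < 0  ⇒  (a,b)_∞ = -1.
v=17: a=17^6·(≡4), b=17^9·(≡14) mod 17; (4|17)=+1, (14|17)=-1; (−1)^{6·9·8}·(+1)^9·(-1)^6 = +1.
v=2: v_2(a)=-7, v_2(b)=3; units ≡ 7, 3 (mod 8); ε·ε+αω+βω = 1·1+-7·1+3·0 ≡ 0  ⇒  (a,b)_2 = +1.
v=7: a=7^-4·(≡3), b=7^-4·(≡1) mod 7; (3|7)=-1, (1|7)=+1; (−1)^{-4·-4·3}·(-1)^-4·(+1)^-4 = +1.
v=3: a=3^8·(≡1), b=3^5·(≡2) mod 3; (1|3)=+1, (2|3)=-1; (−1)^{8·5·1}·(+1)^5·(-1)^8 = +1.
v=11: a=11^2·(≡9), b=11^1·(≡10) mod 11; (9|11)=+1, (10|11)=-1; (−1)^{2·1·5}·(+1)^1·(-1)^2 = +1.
v=29: a=29^-2·(≡26), b=29^-2·(≡4) mod 29; (26|29)=-1, (4|29)=+1; (−1)^{-2·-2·14}·(-1)^-2·(+1)^-2 = +1.
v=5: a=5^-2·(≡2), b=5^-3·(≡2) mod 5; (2|5)=-1, (2|5)=-1; (−1)^{-2·-3·2}·(-1)^-3·(-1)^-2 = -1.
|Ram(-2, -5610)| = 2, even; anisotropic at {5, ∞}.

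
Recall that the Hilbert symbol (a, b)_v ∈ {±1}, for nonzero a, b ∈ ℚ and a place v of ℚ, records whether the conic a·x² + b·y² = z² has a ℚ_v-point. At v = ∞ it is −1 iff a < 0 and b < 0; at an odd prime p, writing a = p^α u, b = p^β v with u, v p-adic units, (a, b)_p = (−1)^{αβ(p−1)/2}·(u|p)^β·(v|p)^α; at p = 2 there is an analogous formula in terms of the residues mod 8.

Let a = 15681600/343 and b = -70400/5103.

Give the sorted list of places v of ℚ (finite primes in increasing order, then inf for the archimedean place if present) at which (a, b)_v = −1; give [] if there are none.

[2, 11]

Mod squares: a ≡ 7, b ≡ -77. Check v ∈ {∞, 2, 3, 5, 7, 11}.
v=∞: 7 > 0 and -77 < 0  ⇒  (a,b)_∞ = +1.
v=2: v_2(a)=6, v_2(b)=8; units ≡ 7, 3 (mod 8); ε·ε+αω+βω = 1·1+6·1+8·0 ≡ 1  ⇒  (a,b)_2 = -1.
v=11: a=11^2·(≡10), b=11^1·(≡9) mod 11; (10|11)=-1, (9|11)=+1; (−1)^{2·1·5}·(-1)^1·(+1)^2 = -1.
v=3: a=3^4·(≡1), b=3^-6·(≡1) mod 3; (1|3)=+1, (1|3)=+1; (−1)^{4·-6·1}·(+1)^-6·(+1)^4 = +1.
v=7: a=7^-3·(≡4), b=7^-1·(≡6) mod 7; (4|7)=+1, (6|7)=-1; (−1)^{-3·-1·3}·(+1)^-1·(-1)^-3 = +1.
v=5: a=5^2·(≡3), b=5^2·(≡3) mod 5; (3|5)=-1, (3|5)=-1; (−1)^{2·2·2}·(-1)^2·(-1)^2 = +1.
(7, -77 / ℚ) ramifies at {2, 11}: a division algebra.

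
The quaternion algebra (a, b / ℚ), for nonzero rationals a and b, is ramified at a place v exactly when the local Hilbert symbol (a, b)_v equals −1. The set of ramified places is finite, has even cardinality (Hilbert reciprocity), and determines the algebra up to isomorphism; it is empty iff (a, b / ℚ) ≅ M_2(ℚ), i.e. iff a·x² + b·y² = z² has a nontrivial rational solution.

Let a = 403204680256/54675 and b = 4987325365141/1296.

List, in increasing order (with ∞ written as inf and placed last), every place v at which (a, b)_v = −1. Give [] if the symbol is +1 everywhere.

(a, b) ≡ (3, 4669) mod (ℚ^×)²; places V = {2, 3, 5, 7, 17, 23, 29, ∞}.
(a,b)_3: α=-7, u≡1; β=-4, v≡1 (mod 3); (1|3)=+1, (1|3)=+1; sign (−1)^0·+1^-4·+1^-7 = +1.
(a,b)_5: α=-2, u≡3; β=0, v≡1 (mod 5); (3|5)=-1, (1|5)=+1; sign (−1)^0·-1^0·+1^-2 = +1.
(a,b)_17: α=2, u≡3; β=0, v≡6 (mod 17); (3|17)=-1, (6|17)=-1; sign (−1)^0·-1^0·-1^2 = +1.
(a,b)_23: α=2, u≡16; β=3, v≡22 (mod 23); (16|23)=+1, (22|23)=-1; sign (−1)^0·+1^3·-1^2 = +1.
(a,b)_29: α=2, u≡3; β=3, v≡7 (mod 29); (3|29)=-1, (7|29)=+1; sign (−1)^0·-1^3·+1^2 = -1.
(a,b)_7: α=2, u≡3; β=5, v≡1 (mod 7); (3|7)=-1, (1|7)=+1; sign (−1)^0·-1^5·+1^2 = -1.
(a,b)_2: α=6, β=-4; u≡3, v≡5 (mod 8); ε(u)ε(v)=1·0, αω(v)=6·1, βω(u)=-4·1; sum ≡ 0  ⇒  +1.
(a,b)_∞: sgn(3)=+, sgn(4669)=+, so +1.
Ram(3, 4669) = {7, 29}; no ℚ_7-point on the conic.

[7, 29]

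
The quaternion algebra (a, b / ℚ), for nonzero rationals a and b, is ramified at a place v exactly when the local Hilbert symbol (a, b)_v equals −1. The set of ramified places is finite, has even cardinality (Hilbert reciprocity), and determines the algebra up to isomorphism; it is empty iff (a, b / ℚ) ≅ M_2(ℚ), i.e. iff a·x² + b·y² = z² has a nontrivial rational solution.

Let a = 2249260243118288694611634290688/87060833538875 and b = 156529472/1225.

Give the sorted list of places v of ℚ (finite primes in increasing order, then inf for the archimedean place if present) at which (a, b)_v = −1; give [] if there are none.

[5, 29]

Mod squares: a ≡ 3133015, b ≡ 20213. Check v ∈ {∞, 2, 3, 5, 7, 11, 13, 17, 19, 23, 29, 31, 41}.
v=17: a=17^3·(≡1), b=17^1·(≡8) mod 17; (1|17)=+1, (8|17)=+1; (−1)^{3·1·8}·(+1)^1·(+1)^3 = +1.
v=∞: 3133015 > 0 and 20213 > 0  ⇒  (a,b)_∞ = +1.
v=29: a=29^3·(≡8), b=29^1·(≡25) mod 29; (8|29)=-1, (25|29)=+1; (−1)^{3·1·14}·(-1)^1·(+1)^3 = -1.
v=41: a=41^3·(≡1), b=41^1·(≡1) mod 41; (1|41)=+1, (1|41)=+1; (−1)^{3·1·20}·(+1)^1·(+1)^3 = +1.
v=13: a=13^2·(≡5), b=13^0·(≡7) mod 13; (5|13)=-1, (7|13)=-1; (−1)^{2·0·6}·(-1)^0·(-1)^2 = +1.
v=23: a=23^-2·(≡1), b=23^0·(≡20) mod 23; (1|23)=+1, (20|23)=-1; (−1)^{-2·0·11}·(+1)^0·(-1)^-2 = +1.
v=19: a=19^-2·(≡13), b=19^0·(≡9) mod 19; (13|19)=-1, (9|19)=+1; (−1)^{-2·0·9}·(-1)^0·(+1)^-2 = +1.
v=11: a=11^4·(≡2), b=11^2·(≡8) mod 11; (2|11)=-1, (8|11)=-1; (−1)^{4·2·5}·(-1)^2·(-1)^4 = +1.
v=31: a=31^-1·(≡4), b=31^0·(≡19) mod 31; (4|31)=+1, (19|31)=+1; (−1)^{-1·0·15}·(+1)^0·(+1)^-1 = +1.
v=5: a=5^-3·(≡3), b=5^-2·(≡3) mod 5; (3|5)=-1, (3|5)=-1; (−1)^{-3·-2·2}·(-1)^-2·(-1)^-3 = -1.
v=7: a=7^-6·(≡1), b=7^-2·(≡2) mod 7; (1|7)=+1, (2|7)=+1; (−1)^{-6·-2·3}·(+1)^-2·(+1)^-6 = +1.
v=3: a=3^8·(≡1), b=3^0·(≡2) mod 3; (1|3)=+1, (2|3)=-1; (−1)^{8·0·1}·(+1)^0·(-1)^8 = +1.
v=2: v_2(a)=24, v_2(b)=6; units ≡ 7, 5 (mod 8); ε·ε+αω+βω = 1·0+24·1+6·0 ≡ 0  ⇒  (a,b)_2 = +1.
Ram(3133015, 20213) = {5, 29}; no ℚ_5-point on the conic.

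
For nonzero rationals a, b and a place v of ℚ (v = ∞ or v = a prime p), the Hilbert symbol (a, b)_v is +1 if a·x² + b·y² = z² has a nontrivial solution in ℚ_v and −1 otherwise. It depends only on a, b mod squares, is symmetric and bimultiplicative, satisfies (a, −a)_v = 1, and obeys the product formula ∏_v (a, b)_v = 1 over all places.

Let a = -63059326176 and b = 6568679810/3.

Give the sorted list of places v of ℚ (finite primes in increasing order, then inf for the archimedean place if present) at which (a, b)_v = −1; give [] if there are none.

(a, b) ≡ (-13566, 67830) mod (ℚ^×)²; places V = {2, 3, 5, 7, 11, 17, 19, ∞}.
(a,b)_3: α=1, u≡2; β=-1, v≡2 (mod 3); (2|3)=-1, (2|3)=-1; sign (−1)^1·-1^-1·-1^1 = -1.
(a,b)_19: α=1, u≡2; β=1, v≡6 (mod 19); (2|19)=-1, (6|19)=+1; sign (−1)^1·-1^1·+1^1 = +1.
(a,b)_7: α=5, u≡4; β=5, v≡2 (mod 7); (4|7)=+1, (2|7)=+1; sign (−1)^1·+1^5·+1^5 = -1.
(a,b)_17: α=1, u≡9; β=1, v≡5 (mod 17); (9|17)=+1, (5|17)=-1; sign (−1)^0·+1^1·-1^1 = -1.
(a,b)_5: α=0, u≡4; β=1, v≡4 (mod 5); (4|5)=+1, (4|5)=+1; sign (−1)^0·+1^1·+1^0 = +1.
(a,b)_∞: sgn(-13566)=−, sgn(67830)=+, so +1.
(a,b)_11: α=2, u≡10; β=2, v≡5 (mod 11); (10|11)=-1, (5|11)=+1; sign (−1)^0·-1^2·+1^2 = +1.
(a,b)_2: α=5, β=1; u≡1, v≡3 (mod 8); ε(u)ε(v)=0·1, αω(v)=5·1, βω(u)=1·0; sum ≡ 1  ⇒  -1.
(-13566, 67830 / ℚ) ramifies at {2, 3, 7, 17}: a division algebra.

[2, 3, 7, 17]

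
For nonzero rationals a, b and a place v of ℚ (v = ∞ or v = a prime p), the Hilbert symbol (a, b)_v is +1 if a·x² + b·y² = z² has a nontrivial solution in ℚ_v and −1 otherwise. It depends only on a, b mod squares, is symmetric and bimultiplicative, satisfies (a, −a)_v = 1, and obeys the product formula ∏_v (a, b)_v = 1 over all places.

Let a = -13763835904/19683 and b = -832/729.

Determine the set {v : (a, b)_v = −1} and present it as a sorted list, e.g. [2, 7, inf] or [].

(a, b) ≡ (-238602, -13) mod (ℚ^×)²; places V = {2, 3, 7, 13, 19, 23, ∞}.
(a,b)_19: α=1, u≡5; β=0, v≡6 (mod 19); (5|19)=+1, (6|19)=+1; sign (−1)^0·+1^0·+1^1 = +1.
(a,b)_∞: sgn(-238602)=−, sgn(-13)=−, so -1.
(a,b)_3: α=-9, u≡2; β=-6, v≡2 (mod 3); (2|3)=-1, (2|3)=-1; sign (−1)^0·-1^-6·-1^-9 = -1.
(a,b)_7: α=1, u≡2; β=0, v≡1 (mod 7); (2|7)=+1, (1|7)=+1; sign (−1)^0·+1^0·+1^1 = +1.
(a,b)_13: α=3, u≡11; β=1, v≡1 (mod 13); (11|13)=-1, (1|13)=+1; sign (−1)^0·-1^1·+1^3 = -1.
(a,b)_2: α=11, β=6; u≡3, v≡3 (mod 8); ε(u)ε(v)=1·1, αω(v)=11·1, βω(u)=6·1; sum ≡ 0  ⇒  +1.
(a,b)_23: α=1, u≡11; β=0, v≡17 (mod 23); (11|23)=-1, (17|23)=-1; sign (−1)^0·-1^0·-1^1 = -1.
|Ram(-238602, -13)| = 4, even; anisotropic at {3, 13, 23, ∞}.

[3, 13, 23, inf]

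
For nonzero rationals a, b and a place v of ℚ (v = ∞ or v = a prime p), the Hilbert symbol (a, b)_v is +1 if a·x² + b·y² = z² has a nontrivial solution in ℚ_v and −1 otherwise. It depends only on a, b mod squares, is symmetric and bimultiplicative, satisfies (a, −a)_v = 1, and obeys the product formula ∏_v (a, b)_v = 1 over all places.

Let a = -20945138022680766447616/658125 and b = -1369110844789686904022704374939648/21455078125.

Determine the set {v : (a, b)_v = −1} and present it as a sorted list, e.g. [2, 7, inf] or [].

(a, b) ≡ (-247, -6338501) mod (ℚ^×)²; places V = {2, 3, 5, 7, 13, 17, 19, 23, 29, 43, ∞}.
(a,b)_43: α=2, u≡23; β=3, v≡23 (mod 43); (23|43)=+1, (23|43)=+1; sign (−1)^0·+1^3·+1^2 = +1.
(a,b)_17: α=2, u≡13; β=3, v≡2 (mod 17); (13|17)=+1, (2|17)=+1; sign (−1)^0·+1^3·+1^2 = +1.
(a,b)_7: α=2, u≡6; β=4, v≡3 (mod 7); (6|7)=-1, (3|7)=-1; sign (−1)^0·-1^4·-1^2 = +1.
(a,b)_29: α=2, u≡19; β=3, v≡13 (mod 29); (19|29)=-1, (13|29)=+1; sign (−1)^0·-1^3·+1^2 = -1.
(a,b)_3: α=-4, u≡2; β=2, v≡1 (mod 3); (2|3)=-1, (1|3)=+1; sign (−1)^0·-1^2·+1^-4 = +1.
(a,b)_5: α=-4, u≡3; β=-10, v≡1 (mod 5); (3|5)=-1, (1|5)=+1; sign (−1)^0·-1^-10·+1^-4 = +1.
(a,b)_13: α=-1, u≡5; β=-3, v≡3 (mod 13); (5|13)=-1, (3|13)=+1; sign (−1)^0·-1^-3·+1^-1 = -1.
(a,b)_2: α=18, β=22; u≡1, v≡3 (mod 8); ε(u)ε(v)=0·1, αω(v)=18·1, βω(u)=22·0; sum ≡ 0  ⇒  +1.
(a,b)_∞: sgn(-247)=−, sgn(-6338501)=−, so -1.
(a,b)_23: α=2, u≡12; β=3, v≡7 (mod 23); (12|23)=+1, (7|23)=-1; sign (−1)^0·+1^3·-1^2 = +1.
(a,b)_19: α=3, u≡9; β=4, v≡13 (mod 19); (9|19)=+1, (13|19)=-1; sign (−1)^0·+1^4·-1^3 = -1.
Ram(-247, -6338501) = {13, 19, 29, ∞}; no ℚ_13-point on the conic.

[13, 19, 29, inf]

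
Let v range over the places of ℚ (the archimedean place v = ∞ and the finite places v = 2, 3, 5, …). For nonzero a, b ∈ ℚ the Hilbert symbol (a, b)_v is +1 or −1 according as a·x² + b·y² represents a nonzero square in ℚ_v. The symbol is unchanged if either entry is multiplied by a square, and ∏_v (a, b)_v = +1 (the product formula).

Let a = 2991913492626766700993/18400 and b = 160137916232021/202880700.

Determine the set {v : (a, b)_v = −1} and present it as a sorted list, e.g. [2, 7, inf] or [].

Mod squares: a ≡ 177422, b ≡ 667. Check v ∈ {∞, 2, 3, 5, 7, 11, 13, 17, 19, 23, 29, 31}.
v=19: a=19^1·(≡5), b=19^0·(≡15) mod 19; (5|19)=+1, (15|19)=-1; (−1)^{1·0·9}·(+1)^0·(-1)^1 = -1.
v=5: a=5^-2·(≡3), b=5^-2·(≡2) mod 5; (3|5)=-1, (2|5)=-1; (−1)^{-2·-2·2}·(-1)^-2·(-1)^-2 = +1.
v=∞: 177422 > 0 and 667 > 0  ⇒  (a,b)_∞ = +1.
v=29: a=29^3·(≡24), b=29^1·(≡6) mod 29; (24|29)=+1, (6|29)=+1; (−1)^{3·1·14}·(+1)^1·(+1)^3 = +1.
v=13: a=13^4·(≡2), b=13^2·(≡1) mod 13; (2|13)=-1, (1|13)=+1; (−1)^{4·2·6}·(-1)^2·(+1)^4 = +1.
v=3: a=3^0·(≡2), b=3^-6·(≡1) mod 3; (2|3)=-1, (1|3)=+1; (−1)^{0·-6·1}·(-1)^-6·(+1)^0 = +1.
v=2: v_2(a)=-5, v_2(b)=-2; units ≡ 7, 3 (mod 8); ε·ε+αω+βω = 1·1+-5·1+-2·0 ≡ 0  ⇒  (a,b)_2 = +1.
v=11: a=11^2·(≡5), b=11^-2·(≡8) mod 11; (5|11)=+1, (8|11)=-1; (−1)^{2·-2·5}·(+1)^-2·(-1)^2 = +1.
v=31: a=31^4·(≡16), b=31^2·(≡28) mod 31; (16|31)=+1, (28|31)=+1; (−1)^{4·2·15}·(+1)^2·(+1)^4 = +1.
v=7: a=7^1·(≡6), b=7^6·(≡4) mod 7; (6|7)=-1, (4|7)=+1; (−1)^{1·6·3}·(-1)^6·(+1)^1 = +1.
v=23: a=23^-1·(≡18), b=23^-1·(≡1) mod 23; (18|23)=+1, (1|23)=+1; (−1)^{-1·-1·11}·(+1)^-1·(+1)^-1 = -1.
v=17: a=17^2·(≡10), b=17^2·(≡1) mod 17; (10|17)=-1, (1|17)=+1; (−1)^{2·2·8}·(-1)^2·(+1)^2 = +1.
(177422, 667 / ℚ) ramifies at {19, 23}: a division algebra.

[19, 23]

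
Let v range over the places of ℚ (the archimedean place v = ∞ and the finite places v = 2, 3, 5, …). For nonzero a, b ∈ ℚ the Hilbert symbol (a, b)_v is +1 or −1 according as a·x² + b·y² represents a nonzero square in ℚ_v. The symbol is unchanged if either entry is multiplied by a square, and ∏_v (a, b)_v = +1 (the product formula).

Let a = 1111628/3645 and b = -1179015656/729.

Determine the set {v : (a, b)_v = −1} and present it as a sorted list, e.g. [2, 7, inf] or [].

Mod squares: a ≡ 1015, b ≡ -26. Check v ∈ {∞, 2, 3, 5, 7, 13, 29, 37}.
v=5: a=5^-1·(≡2), b=5^0·(≡1) mod 5; (2|5)=-1, (1|5)=+1; (−1)^{-1·0·2}·(-1)^0·(+1)^-1 = +1.
v=2: v_2(a)=2, v_2(b)=3; units ≡ 7, 3 (mod 8); ε·ε+αω+βω = 1·1+2·1+3·0 ≡ 1  ⇒  (a,b)_2 = -1.
v=7: a=7^1·(≡6), b=7^2·(≡4) mod 7; (6|7)=-1, (4|7)=+1; (−1)^{1·2·3}·(-1)^2·(+1)^1 = +1.
v=29: a=29^1·(≡20), b=29^0·(≡27) mod 29; (20|29)=+1, (27|29)=-1; (−1)^{1·0·14}·(+1)^0·(-1)^1 = -1.
v=13: a=13^0·(≡10), b=13^3·(≡5) mod 13; (10|13)=+1, (5|13)=-1; (−1)^{0·3·6}·(+1)^3·(-1)^0 = +1.
v=∞: 1015 > 0 and -26 < 0  ⇒  (a,b)_∞ = +1.
v=3: a=3^-6·(≡1), b=3^-6·(≡1) mod 3; (1|3)=+1, (1|3)=+1; (−1)^{-6·-6·1}·(+1)^-6·(+1)^-6 = +1.
v=37: a=37^2·(≡33), b=37^2·(≡28) mod 37; (33|37)=+1, (28|37)=+1; (−1)^{2·2·18}·(+1)^2·(+1)^2 = +1.
|Ram(1015, -26)| = 2, even; anisotropic at {2, 29}.

[2, 29]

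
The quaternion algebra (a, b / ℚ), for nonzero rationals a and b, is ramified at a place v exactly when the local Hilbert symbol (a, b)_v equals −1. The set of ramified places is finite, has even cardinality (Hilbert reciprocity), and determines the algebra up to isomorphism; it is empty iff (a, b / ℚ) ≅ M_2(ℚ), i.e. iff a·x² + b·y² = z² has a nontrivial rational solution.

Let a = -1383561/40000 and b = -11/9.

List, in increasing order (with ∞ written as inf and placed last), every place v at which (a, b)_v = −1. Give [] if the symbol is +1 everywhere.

(a, b) ≡ (-17081, -11) mod (ℚ^×)²; places V = {2, 3, 5, 11, 19, 29, 31, ∞}.
(a,b)_11: α=0, u≡2; β=1, v≡6 (mod 11); (2|11)=-1, (6|11)=-1; sign (−1)^0·-1^1·-1^0 = -1.
(a,b)_5: α=-4, u≡1; β=0, v≡1 (mod 5); (1|5)=+1, (1|5)=+1; sign (−1)^0·+1^0·+1^-4 = +1.
(a,b)_3: α=4, u≡1; β=-2, v≡1 (mod 3); (1|3)=+1, (1|3)=+1; sign (−1)^0·+1^-2·+1^4 = +1.
(a,b)_2: α=-6, β=0; u≡7, v≡5 (mod 8); ε(u)ε(v)=1·0, αω(v)=-6·1, βω(u)=0·0; sum ≡ 0  ⇒  +1.
(a,b)_19: α=1, u≡13; β=0, v≡3 (mod 19); (13|19)=-1, (3|19)=-1; sign (−1)^0·-1^0·-1^1 = -1.
(a,b)_31: α=1, u≡4; β=0, v≡16 (mod 31); (4|31)=+1, (16|31)=+1; sign (−1)^0·+1^0·+1^1 = +1.
(a,b)_∞: sgn(-17081)=−, sgn(-11)=−, so -1.
(a,b)_29: α=1, u≡6; β=0, v≡2 (mod 29); (6|29)=+1, (2|29)=-1; sign (−1)^0·+1^0·-1^1 = -1.
Ram(-17081, -11) = {11, 19, 29, ∞}; no ℚ_11-point on the conic.

[11, 19, 29, inf]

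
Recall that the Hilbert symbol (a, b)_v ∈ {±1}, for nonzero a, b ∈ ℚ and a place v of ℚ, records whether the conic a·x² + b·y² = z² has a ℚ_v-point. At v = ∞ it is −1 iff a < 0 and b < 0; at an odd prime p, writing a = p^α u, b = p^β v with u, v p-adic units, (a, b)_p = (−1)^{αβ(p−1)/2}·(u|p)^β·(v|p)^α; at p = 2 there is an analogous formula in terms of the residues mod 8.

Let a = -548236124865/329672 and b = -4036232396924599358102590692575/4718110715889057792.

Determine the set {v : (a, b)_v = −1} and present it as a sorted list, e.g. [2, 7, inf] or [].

[13, inf]

(a, b) ≡ (-130, -46) mod (ℚ^×)²; places V = {2, 3, 5, 7, 11, 13, 23, 29, 41, ∞}.
(a,b)_7: α=-2, u≡5; β=0, v≡6 (mod 7); (5|7)=-1, (6|7)=-1; sign (−1)^0·-1^0·-1^-2 = +1.
(a,b)_11: α=6, u≡10; β=12, v≡5 (mod 11); (10|11)=-1, (5|11)=+1; sign (−1)^0·-1^12·+1^6 = +1.
(a,b)_2: α=-3, β=-19; u≡7, v≡1 (mod 8); ε(u)ε(v)=1·0, αω(v)=-3·0, βω(u)=-19·0; sum ≡ 0  ⇒  +1.
(a,b)_13: α=1, u≡3; β=4, v≡2 (mod 13); (3|13)=+1, (2|13)=-1; sign (−1)^0·+1^4·-1^1 = -1.
(a,b)_41: α=0, u≡30; β=-2, v≡5 (mod 41); (30|41)=-1, (5|41)=+1; sign (−1)^0·-1^-2·+1^0 = +1.
(a,b)_∞: sgn(-130)=−, sgn(-46)=−, so -1.
(a,b)_29: α=-2, u≡8; β=-6, v≡12 (mod 29); (8|29)=-1, (12|29)=-1; sign (−1)^0·-1^-6·-1^-2 = +1.
(a,b)_23: α=2, u≡9; β=9, v≡7 (mod 23); (9|23)=+1, (7|23)=-1; sign (−1)^0·+1^9·-1^2 = +1.
(a,b)_5: α=1, u≡1; β=2, v≡1 (mod 5); (1|5)=+1, (1|5)=+1; sign (−1)^0·+1^2·+1^1 = +1.
(a,b)_3: α=2, u≡2; β=-2, v≡2 (mod 3); (2|3)=-1, (2|3)=-1; sign (−1)^0·-1^-2·-1^2 = +1.
Ram(-130, -46) = {13, ∞}; no ℚ_13-point on the conic.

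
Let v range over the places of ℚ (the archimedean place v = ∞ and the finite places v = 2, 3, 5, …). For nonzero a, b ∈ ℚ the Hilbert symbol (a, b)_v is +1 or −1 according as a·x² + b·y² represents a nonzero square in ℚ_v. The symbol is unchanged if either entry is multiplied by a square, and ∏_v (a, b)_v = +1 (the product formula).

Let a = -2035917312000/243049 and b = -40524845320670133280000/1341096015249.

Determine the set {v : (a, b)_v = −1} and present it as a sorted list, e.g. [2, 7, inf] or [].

(a, b) ≡ (-117645, -13) mod (ℚ^×)²; places V = {2, 3, 5, 11, 13, 17, 23, 29, 31, 37, ∞}.
(a,b)_23: α=1, u≡10; β=2, v≡15 (mod 23); (10|23)=-1, (15|23)=-1; sign (−1)^0·-1^2·-1^1 = -1.
(a,b)_3: α=1, u≡1; β=-8, v≡2 (mod 3); (1|3)=+1, (2|3)=-1; sign (−1)^0·+1^-8·-1^1 = -1.
(a,b)_∞: sgn(-117645)=−, sgn(-13)=−, so -1.
(a,b)_13: α=2, u≡8; β=3, v≡12 (mod 13); (8|13)=-1, (12|13)=+1; sign (−1)^0·-1^3·+1^2 = -1.
(a,b)_11: α=1, u≡8; β=2, v≡4 (mod 11); (8|11)=-1, (4|11)=+1; sign (−1)^0·-1^2·+1^1 = +1.
(a,b)_5: α=3, u≡1; β=4, v≡3 (mod 5); (1|5)=+1, (3|5)=-1; sign (−1)^0·+1^4·-1^3 = -1.
(a,b)_31: α=1, u≡10; β=2, v≡8 (mod 31); (10|31)=+1, (8|31)=+1; sign (−1)^0·+1^2·+1^1 = +1.
(a,b)_29: α=-2, u≡11; β=-4, v≡13 (mod 29); (11|29)=-1, (13|29)=+1; sign (−1)^0·-1^-4·+1^-2 = +1.
(a,b)_17: α=-2, u≡12; β=-2, v≡2 (mod 17); (12|17)=-1, (2|17)=+1; sign (−1)^0·-1^-2·+1^-2 = +1.
(a,b)_37: α=0, u≡2; β=4, v≡20 (mod 37); (2|37)=-1, (20|37)=-1; sign (−1)^0·-1^4·-1^0 = +1.
(a,b)_2: α=12, β=8; u≡3, v≡3 (mod 8); ε(u)ε(v)=1·1, αω(v)=12·1, βω(u)=8·1; sum ≡ 1  ⇒  -1.
(-117645, -13 / ℚ) ramifies at {2, 3, 5, 13, 23, ∞}: a division algebra.

[2, 3, 5, 13, 23, inf]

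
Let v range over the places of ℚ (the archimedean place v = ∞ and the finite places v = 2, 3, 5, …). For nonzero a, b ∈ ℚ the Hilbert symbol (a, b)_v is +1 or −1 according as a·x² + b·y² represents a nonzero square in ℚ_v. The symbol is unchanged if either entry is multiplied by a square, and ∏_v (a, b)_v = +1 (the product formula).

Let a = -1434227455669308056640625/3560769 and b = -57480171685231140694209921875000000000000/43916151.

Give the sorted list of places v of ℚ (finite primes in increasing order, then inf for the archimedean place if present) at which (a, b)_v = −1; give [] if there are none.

[2, 3, 5, 19, 31, inf]

(a, b) ≡ (-474145, -3885) mod (ℚ^×)²; places V = {2, 3, 5, 7, 17, 19, 23, 31, 37, 43, ∞}.
(a,b)_7: α=3, u≡4; β=3, v≡6 (mod 7); (4|7)=+1, (6|7)=-1; sign (−1)^1·+1^3·-1^3 = +1.
(a,b)_∞: sgn(-474145)=−, sgn(-3885)=−, so -1.
(a,b)_23: α=1, u≡12; β=2, v≡18 (mod 23); (12|23)=+1, (18|23)=+1; sign (−1)^0·+1^2·+1^1 = +1.
(a,b)_31: α=1, u≡20; β=2, v≡15 (mod 31); (20|31)=+1, (15|31)=-1; sign (−1)^0·+1^2·-1^1 = -1.
(a,b)_43: α=6, u≡1; β=8, v≡29 (mod 43); (1|43)=+1, (29|43)=-1; sign (−1)^0·+1^8·-1^6 = +1.
(a,b)_5: α=11, u≡4; β=19, v≡3 (mod 5); (4|5)=+1, (3|5)=-1; sign (−1)^0·+1^19·-1^11 = -1.
(a,b)_37: α=-2, u≡36; β=-3, v≡24 (mod 37); (36|37)=+1, (24|37)=-1; sign (−1)^0·+1^-3·-1^-2 = +1.
(a,b)_2: α=0, β=12; u≡7, v≡3 (mod 8); ε(u)ε(v)=1·1, αω(v)=0·1, βω(u)=12·0; sum ≡ 1  ⇒  -1.
(a,b)_17: α=-2, u≡2; β=-2, v≡16 (mod 17); (2|17)=+1, (16|17)=+1; sign (−1)^0·+1^-2·+1^-2 = +1.
(a,b)_19: α=1, u≡1; β=2, v≡3 (mod 19); (1|19)=+1, (3|19)=-1; sign (−1)^0·+1^2·-1^1 = -1.
(a,b)_3: α=-2, u≡2; β=-1, v≡1 (mod 3); (2|3)=-1, (1|3)=+1; sign (−1)^0·-1^-1·+1^-2 = -1.
Ram(-474145, -3885) = {2, 3, 5, 19, 31, ∞}; no ℚ_2-point on the conic.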